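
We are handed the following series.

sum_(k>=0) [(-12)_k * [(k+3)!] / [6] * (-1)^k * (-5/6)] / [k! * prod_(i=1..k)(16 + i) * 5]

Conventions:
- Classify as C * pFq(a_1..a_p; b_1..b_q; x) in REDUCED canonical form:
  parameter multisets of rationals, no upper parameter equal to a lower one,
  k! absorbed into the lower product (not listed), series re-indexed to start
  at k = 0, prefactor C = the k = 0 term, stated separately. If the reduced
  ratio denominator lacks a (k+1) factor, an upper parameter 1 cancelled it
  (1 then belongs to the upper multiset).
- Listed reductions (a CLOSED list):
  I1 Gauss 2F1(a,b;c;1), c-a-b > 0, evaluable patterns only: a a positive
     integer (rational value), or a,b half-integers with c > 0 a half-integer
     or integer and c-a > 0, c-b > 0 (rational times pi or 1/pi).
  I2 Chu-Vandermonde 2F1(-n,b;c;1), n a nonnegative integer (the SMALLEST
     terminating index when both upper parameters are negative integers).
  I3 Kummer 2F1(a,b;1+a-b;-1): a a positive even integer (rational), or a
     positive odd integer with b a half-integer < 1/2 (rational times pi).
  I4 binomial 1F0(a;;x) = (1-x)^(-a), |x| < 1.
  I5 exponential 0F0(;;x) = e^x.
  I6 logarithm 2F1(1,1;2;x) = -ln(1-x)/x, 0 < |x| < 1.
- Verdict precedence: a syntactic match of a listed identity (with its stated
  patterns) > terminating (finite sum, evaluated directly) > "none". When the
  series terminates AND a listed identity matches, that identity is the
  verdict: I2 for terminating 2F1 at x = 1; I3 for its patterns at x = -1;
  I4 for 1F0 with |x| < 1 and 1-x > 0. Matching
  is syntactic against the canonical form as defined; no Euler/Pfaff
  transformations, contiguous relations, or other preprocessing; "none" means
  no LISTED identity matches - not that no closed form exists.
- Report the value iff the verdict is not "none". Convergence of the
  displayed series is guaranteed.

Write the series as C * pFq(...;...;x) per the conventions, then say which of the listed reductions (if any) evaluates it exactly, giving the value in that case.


Reduced: x = -1, 2F1, upper = {-12, 4}, lower = {17}, C = -1/6. Verdict: this is the Kummer evaluation I3 (x = -1; c = 17 equals 1+a-b for upper {-12, 4}: listed pattern). Value: -10/3.

First insight: t_0 being -1/6, the constant factors (C = -1/6) combine into one prefactor.
Consecutive-term ratio: r(k) = (-1) * (k-12) (k+4) / [(k+17) (k+1)] - rational in k. x = (-1); t_0 = -1/6; negate the roots.


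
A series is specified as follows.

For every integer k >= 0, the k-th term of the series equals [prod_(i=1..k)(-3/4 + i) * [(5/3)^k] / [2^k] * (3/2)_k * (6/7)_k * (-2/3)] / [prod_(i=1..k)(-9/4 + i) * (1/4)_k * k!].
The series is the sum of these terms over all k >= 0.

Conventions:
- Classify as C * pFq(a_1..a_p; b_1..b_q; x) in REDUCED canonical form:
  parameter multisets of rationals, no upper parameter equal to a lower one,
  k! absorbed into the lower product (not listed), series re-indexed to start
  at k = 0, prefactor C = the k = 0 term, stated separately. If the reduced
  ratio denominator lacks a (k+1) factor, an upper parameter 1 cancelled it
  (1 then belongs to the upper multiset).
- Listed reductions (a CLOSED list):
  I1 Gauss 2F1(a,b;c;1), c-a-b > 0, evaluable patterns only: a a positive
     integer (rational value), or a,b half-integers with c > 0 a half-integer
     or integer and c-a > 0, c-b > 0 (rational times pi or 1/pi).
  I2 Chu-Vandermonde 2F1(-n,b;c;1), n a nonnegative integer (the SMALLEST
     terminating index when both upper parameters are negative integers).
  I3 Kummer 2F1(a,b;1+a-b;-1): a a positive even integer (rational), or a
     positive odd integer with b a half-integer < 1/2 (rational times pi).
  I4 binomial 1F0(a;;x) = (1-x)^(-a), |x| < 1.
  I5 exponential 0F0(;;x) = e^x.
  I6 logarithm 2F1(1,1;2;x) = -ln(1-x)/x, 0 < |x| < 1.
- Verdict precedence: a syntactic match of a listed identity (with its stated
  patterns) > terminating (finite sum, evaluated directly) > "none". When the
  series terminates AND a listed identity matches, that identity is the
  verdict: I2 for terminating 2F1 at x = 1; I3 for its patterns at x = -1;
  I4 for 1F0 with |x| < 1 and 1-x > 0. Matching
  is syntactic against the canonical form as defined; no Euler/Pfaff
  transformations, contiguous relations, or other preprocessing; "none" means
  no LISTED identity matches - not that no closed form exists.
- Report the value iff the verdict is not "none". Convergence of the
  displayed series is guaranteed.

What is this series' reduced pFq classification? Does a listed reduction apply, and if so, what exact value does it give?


The tell: t_0 being -2/3, the running product (prefactor -2/3) telescopes to a rising factorial.
Ratio: r(k) = (5/6) * (k+6/7) (k+3/2) / [(k-5/4) (k+1)] ; factor over Q: parameters, x = (5/6), and C = -2/3.

This is -2/3 * 2F1(6/7, 3/2; -5/4; 5/6) in reduced canonical form. Verdict: none. Every listed pattern misses the 2F1 form at 5/6, upper {6/7, 3/2}.


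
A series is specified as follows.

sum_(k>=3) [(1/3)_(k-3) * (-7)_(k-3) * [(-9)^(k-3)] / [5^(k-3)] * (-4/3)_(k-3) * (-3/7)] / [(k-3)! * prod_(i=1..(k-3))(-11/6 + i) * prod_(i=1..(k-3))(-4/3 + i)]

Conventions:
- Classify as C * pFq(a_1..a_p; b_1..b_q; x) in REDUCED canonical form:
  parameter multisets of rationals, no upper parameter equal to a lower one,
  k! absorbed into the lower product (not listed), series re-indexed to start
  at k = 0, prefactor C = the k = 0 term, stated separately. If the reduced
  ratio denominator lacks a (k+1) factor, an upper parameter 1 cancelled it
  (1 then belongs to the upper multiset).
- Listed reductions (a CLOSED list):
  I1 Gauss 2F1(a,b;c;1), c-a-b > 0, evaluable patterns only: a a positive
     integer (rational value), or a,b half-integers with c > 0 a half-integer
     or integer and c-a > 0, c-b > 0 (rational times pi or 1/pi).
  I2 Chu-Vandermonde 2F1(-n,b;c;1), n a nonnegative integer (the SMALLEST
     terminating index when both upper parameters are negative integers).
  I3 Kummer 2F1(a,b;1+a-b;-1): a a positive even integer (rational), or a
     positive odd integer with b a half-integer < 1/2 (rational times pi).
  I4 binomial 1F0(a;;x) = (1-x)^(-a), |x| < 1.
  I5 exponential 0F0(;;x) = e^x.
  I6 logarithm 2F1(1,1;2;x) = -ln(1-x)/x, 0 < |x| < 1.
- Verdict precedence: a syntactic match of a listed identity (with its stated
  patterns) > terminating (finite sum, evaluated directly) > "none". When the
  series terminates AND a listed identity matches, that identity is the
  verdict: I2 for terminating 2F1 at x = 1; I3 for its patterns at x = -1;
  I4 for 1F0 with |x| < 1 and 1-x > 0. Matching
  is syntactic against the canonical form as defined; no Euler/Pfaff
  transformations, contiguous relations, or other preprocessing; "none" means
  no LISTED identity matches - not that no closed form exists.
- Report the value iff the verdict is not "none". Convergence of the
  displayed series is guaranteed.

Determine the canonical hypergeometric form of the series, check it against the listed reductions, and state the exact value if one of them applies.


Prefactor -3/7, argument -9/5: 3F2 with upper {-7, -4/3, 1/3} over lower {-5/6, -1/3}. Verdict: terminating - upper parameter -7 makes this a finite sum (last index 7), evaluated exactly. Its exact value is -56145281235616869/19576197265625.

First insight: with t_0 = -3/7, the lower running product (prefactor -3/7) is a rising factorial.
Term ratio: r(k) = (-9/5) * (k-7) (k-4/3) (k+1/3) / [(k-5/6) (k-1/3) (k+1)] - rational in k, leading ratio (-9/5); with t_0 = -3/7, classification follows.


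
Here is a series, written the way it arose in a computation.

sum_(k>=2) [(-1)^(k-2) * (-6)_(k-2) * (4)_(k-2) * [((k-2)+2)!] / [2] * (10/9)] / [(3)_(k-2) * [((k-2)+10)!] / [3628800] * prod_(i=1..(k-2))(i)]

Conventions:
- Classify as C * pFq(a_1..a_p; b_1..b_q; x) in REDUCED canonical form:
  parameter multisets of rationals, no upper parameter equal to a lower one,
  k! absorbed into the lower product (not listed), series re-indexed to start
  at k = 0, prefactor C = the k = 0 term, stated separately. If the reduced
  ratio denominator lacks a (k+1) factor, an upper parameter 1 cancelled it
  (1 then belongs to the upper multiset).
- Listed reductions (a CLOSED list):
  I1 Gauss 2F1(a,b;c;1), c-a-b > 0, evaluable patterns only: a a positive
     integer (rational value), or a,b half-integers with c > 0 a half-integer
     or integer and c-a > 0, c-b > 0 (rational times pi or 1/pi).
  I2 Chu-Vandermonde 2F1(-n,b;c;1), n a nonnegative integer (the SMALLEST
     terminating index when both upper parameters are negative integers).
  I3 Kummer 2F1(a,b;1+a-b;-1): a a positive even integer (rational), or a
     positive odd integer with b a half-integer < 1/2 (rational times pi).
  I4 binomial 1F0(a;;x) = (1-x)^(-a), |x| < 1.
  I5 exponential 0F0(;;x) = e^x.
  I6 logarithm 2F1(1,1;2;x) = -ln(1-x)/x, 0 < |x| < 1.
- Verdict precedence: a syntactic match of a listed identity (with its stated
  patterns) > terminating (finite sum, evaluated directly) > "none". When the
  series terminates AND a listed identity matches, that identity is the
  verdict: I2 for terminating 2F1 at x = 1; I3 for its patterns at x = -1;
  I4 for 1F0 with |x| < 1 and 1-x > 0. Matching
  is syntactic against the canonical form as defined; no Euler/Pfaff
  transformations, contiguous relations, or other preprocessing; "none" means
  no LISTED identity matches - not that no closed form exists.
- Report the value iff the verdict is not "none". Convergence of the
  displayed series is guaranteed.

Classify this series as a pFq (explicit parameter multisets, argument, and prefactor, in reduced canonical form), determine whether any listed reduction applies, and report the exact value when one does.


Structural cue: from the first term 10/9: the product of the first k integers (prefactor 10/9) is k!.
Term ratio: r(k) = (-1) * (k-6) (k+4) / [(k+11) (k+1)] - poly over poly, x = (-1) from leading terms; C = 10/9 at k = 0.

Prefactor 10/9, argument -1: 2F1 with upper {-6, 4} over lower {11}. Verdict: the Kummer evaluation I3 matches (x = -1; c = 11 equals 1+a-b for upper {-6, 4}: listed pattern). Its exact value is 25/3.


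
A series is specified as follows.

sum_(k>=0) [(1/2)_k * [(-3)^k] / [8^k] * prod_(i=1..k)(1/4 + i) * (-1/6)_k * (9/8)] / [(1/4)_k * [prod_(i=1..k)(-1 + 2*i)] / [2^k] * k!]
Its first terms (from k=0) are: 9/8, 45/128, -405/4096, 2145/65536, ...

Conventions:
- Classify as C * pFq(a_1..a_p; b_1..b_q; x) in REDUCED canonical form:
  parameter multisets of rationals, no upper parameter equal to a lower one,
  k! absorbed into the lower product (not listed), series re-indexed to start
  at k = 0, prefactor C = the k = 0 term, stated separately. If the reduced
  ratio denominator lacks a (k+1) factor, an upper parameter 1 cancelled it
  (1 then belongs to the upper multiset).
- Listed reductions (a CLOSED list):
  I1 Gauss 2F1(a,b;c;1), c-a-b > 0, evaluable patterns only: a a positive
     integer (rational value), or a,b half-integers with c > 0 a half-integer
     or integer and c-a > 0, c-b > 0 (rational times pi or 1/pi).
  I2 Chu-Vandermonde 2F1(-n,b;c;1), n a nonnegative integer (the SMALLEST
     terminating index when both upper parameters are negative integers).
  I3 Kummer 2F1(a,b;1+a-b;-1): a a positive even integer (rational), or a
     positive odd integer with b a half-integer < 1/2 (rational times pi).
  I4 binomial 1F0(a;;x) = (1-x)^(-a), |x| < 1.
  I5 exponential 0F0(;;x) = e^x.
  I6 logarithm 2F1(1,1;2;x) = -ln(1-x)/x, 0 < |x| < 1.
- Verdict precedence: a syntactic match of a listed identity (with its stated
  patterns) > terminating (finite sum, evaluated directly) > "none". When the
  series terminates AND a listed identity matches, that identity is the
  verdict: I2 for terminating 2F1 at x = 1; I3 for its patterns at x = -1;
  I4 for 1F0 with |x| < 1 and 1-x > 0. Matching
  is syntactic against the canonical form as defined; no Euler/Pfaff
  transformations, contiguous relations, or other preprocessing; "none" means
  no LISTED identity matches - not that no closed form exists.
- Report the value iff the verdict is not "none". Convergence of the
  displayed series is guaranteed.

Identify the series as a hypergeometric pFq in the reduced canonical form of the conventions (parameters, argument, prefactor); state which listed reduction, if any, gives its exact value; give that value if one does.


Structural cue: from the first term 9/8: the two geometric factors (C = 9/8, x = -3/8) combine into one argument.
Ratio: r(k) = (-3/8) * (k-1/6) (k+5/4) / [(k+1/4) (k+1)] ; factor over Q: parameters, x = (-3/8), and C = 9/8.

This is 9/8 * 2F1(-1/6, 5/4; 1/4; -3/8) in reduced canonical form. Verdict: none (x = -3/8): each listed identity misses the multisets {-1/6, 5/4} ; {1/4}.


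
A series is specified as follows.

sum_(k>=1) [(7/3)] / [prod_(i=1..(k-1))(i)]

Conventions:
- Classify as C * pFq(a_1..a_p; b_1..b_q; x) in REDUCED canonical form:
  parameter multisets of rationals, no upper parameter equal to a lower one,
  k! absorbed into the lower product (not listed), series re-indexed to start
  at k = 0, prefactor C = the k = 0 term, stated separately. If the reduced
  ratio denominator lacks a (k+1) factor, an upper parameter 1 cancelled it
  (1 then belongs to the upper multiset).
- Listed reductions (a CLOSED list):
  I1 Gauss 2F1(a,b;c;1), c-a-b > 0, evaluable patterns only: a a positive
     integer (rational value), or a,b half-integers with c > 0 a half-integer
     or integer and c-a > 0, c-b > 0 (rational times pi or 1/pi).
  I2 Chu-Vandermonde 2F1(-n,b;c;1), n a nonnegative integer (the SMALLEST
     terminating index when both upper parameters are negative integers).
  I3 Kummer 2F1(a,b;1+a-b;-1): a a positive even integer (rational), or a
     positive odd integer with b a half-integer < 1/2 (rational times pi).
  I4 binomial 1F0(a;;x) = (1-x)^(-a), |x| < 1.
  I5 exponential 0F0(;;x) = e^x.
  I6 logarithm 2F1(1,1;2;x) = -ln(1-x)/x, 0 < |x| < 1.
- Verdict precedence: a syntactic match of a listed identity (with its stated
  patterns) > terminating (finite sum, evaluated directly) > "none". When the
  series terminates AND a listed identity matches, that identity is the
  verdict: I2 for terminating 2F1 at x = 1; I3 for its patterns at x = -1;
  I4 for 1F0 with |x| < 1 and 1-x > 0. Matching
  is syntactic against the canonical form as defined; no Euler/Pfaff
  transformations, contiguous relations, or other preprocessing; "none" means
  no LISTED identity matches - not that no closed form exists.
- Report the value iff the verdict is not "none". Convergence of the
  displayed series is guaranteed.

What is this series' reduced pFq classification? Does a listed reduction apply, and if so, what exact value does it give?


With C = 7/3: the canonical form is 0F0(-; -; 1). Verdict: the I5 exponential reduction applies (the 0F0 exponential series at x = 1). Exact value: (7/3) * e^(1).

Structural cue: with t_0 = 7/3, the product of the first k integers (prefactor 7/3) is k!.
Adjacent-term ratio: r(k) = 1 * 1 / [(k+1)] - rational; roots negated = parameters, x = 1, C = 7/3.


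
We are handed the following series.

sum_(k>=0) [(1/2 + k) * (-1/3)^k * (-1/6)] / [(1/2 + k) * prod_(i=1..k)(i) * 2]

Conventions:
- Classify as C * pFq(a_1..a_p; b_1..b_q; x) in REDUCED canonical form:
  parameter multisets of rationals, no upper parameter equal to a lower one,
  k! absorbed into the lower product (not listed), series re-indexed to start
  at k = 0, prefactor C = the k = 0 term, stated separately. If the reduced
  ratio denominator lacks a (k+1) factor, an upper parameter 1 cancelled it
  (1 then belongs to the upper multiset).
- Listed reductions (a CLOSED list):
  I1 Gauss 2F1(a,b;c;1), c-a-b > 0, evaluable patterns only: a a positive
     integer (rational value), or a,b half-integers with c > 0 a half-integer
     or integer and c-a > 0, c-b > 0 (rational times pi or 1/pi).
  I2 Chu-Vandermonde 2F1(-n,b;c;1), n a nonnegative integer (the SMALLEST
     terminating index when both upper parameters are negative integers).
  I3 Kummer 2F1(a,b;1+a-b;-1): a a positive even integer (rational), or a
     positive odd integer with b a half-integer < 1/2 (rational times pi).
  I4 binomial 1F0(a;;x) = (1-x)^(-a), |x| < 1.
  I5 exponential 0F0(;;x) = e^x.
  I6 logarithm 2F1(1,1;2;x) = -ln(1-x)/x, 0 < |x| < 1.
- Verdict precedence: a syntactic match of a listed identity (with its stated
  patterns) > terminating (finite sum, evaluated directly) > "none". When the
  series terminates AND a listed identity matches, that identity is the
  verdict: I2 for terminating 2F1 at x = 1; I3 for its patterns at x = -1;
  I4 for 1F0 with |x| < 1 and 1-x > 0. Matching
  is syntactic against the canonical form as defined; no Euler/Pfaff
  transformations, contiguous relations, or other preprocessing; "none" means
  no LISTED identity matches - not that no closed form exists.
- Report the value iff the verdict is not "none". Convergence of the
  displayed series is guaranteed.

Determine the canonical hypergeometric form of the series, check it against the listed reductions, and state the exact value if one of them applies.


This is -1/12 * 0F0(-; -; -1/3) in reduced canonical form. Verdict: exponential (I5) applies (the 0F0 exponential series at x = -1/3). Hence: (-1/12) * e^(-1/3).

The tell: from the first term -1/12: the constant factors (C = -1/12, x = -1/3) combine into one prefactor.
Step ratio: r(k) = (-1/3) * 1 / [(k+1)] - rational in k, leading ratio (-1/3); with t_0 = -1/12, classification follows.


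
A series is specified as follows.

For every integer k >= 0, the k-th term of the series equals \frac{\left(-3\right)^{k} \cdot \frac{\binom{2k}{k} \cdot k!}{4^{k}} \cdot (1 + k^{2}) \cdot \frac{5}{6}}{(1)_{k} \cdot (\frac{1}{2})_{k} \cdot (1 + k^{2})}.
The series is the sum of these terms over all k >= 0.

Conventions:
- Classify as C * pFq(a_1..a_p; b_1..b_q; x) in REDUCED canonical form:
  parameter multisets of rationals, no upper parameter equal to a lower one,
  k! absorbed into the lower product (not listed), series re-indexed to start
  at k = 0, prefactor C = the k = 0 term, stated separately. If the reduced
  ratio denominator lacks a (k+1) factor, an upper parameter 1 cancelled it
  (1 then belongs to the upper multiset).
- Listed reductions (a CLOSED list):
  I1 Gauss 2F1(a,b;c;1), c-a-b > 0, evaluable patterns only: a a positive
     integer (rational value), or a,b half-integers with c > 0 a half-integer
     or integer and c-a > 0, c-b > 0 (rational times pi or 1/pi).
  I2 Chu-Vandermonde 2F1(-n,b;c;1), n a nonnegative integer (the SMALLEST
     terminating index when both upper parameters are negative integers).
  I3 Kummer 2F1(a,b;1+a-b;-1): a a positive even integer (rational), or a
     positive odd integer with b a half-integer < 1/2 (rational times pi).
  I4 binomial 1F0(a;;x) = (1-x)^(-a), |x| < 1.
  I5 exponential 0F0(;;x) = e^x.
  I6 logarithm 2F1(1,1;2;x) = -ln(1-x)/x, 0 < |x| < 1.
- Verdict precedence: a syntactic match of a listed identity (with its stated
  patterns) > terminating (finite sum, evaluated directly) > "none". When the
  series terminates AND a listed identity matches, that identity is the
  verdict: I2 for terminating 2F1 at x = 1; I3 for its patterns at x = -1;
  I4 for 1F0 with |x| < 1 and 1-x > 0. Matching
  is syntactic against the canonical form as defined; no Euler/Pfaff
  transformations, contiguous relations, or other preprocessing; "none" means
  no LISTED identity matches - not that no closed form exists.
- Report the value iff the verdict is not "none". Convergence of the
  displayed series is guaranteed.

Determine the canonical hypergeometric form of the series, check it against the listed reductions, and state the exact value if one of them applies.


At argument -3: a 0F0 with upper {-}, lower {-}, scaled by C = \frac{5}{6}. Verdict: exponential (I5) matches (the 0F0 exponential series at x = -3). Value: \frac{5}{6} \cdot e^{-3}.

Structural cue: t_0 being \frac{5}{6}, (1)_k (C = 5/6) is k! itself.
Ratio: r(k) = -3 * 1 / [(k+1)] - rational in k. x = -3; t_0 = \frac{5}{6}; negate the roots.


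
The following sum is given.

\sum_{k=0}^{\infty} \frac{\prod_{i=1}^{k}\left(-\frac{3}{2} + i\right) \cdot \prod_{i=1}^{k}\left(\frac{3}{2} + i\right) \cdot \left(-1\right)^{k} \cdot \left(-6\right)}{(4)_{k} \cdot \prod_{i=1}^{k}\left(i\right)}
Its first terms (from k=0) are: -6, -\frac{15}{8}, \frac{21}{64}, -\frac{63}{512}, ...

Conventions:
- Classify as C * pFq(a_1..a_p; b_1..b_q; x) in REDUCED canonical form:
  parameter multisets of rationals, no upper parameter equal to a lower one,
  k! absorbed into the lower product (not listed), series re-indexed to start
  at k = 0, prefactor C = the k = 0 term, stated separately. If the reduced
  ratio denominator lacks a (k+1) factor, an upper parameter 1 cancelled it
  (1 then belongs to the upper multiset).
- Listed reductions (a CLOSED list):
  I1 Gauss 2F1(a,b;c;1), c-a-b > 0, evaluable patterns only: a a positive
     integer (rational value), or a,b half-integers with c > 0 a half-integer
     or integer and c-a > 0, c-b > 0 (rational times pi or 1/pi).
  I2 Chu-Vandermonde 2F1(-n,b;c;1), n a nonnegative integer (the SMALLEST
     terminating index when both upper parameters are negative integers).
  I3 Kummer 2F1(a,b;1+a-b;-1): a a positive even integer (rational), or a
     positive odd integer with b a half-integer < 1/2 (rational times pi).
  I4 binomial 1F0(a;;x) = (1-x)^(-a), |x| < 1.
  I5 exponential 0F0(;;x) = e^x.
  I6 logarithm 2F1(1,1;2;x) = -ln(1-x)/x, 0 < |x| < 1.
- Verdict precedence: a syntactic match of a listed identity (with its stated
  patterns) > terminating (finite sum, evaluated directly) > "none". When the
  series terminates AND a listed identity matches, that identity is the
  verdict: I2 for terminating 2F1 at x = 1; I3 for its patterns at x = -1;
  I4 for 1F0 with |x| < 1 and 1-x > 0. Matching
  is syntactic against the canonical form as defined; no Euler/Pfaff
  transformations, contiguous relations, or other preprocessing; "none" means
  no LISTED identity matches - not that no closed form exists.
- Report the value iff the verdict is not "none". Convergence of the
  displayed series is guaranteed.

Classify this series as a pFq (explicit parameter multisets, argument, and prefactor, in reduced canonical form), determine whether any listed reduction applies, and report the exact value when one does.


With C = -6: the canonical form is 2F1(-\frac{1}{2}, \frac{5}{2}; 4; -1). Verdict: none here - no I1-I6 shape fits x = -1 with lower {4}.

Key step: t_0 being -6, the running product (C = -6, x = -1) telescopes to a rising factorial.
Ratio: r(k) = -1 * (k-\frac{1}{2}) (k+\frac{5}{2}) / [(k+4) (k+1)] ; factor over Q: parameters, x = -1, and C = -6.


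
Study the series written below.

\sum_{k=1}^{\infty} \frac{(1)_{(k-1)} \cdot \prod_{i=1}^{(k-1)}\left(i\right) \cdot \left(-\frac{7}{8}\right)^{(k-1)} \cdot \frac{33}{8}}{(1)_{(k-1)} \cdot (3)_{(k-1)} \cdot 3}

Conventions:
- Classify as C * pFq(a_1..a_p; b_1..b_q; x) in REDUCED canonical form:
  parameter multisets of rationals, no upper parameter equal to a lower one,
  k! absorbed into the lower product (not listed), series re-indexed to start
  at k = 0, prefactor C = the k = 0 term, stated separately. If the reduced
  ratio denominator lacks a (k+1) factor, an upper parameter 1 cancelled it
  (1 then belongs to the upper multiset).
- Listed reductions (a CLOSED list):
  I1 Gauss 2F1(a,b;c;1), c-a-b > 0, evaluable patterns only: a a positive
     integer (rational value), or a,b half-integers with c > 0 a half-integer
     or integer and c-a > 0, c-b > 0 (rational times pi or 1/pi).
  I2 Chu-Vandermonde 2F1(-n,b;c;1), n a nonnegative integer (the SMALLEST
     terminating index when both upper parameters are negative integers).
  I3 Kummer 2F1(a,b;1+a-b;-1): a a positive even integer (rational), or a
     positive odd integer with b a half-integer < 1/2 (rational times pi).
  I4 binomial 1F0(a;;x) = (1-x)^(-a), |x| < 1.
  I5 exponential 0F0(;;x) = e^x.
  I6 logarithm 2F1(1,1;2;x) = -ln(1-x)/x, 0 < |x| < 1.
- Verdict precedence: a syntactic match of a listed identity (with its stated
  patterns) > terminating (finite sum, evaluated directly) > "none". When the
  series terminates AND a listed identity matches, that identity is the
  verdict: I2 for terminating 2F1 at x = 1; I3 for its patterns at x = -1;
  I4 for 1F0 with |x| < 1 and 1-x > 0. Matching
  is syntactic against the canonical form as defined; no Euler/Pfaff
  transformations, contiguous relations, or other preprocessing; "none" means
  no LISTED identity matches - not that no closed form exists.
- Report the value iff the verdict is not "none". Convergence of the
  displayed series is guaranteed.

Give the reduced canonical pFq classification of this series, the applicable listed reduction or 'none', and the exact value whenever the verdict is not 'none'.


Reduced: x = -\frac{7}{8}, 2F1, upper = {1, 1}, lower = {3}, C = \frac{11}{8}. Verdict: none (x = -\frac{7}{8}): each listed identity misses the multisets {1, 1} ; {3}.

First insight: with t_0 = \frac{11}{8}, (1)_k (C = 11/8, x = -7/8) is k! itself.
Step ratio: r(k) = -\frac{7}{8} * (k+1) (k+1) / [(k+3) (k+1)] ; factor over Q: parameters, x = -\frac{7}{8}, and C = \frac{11}{8}.


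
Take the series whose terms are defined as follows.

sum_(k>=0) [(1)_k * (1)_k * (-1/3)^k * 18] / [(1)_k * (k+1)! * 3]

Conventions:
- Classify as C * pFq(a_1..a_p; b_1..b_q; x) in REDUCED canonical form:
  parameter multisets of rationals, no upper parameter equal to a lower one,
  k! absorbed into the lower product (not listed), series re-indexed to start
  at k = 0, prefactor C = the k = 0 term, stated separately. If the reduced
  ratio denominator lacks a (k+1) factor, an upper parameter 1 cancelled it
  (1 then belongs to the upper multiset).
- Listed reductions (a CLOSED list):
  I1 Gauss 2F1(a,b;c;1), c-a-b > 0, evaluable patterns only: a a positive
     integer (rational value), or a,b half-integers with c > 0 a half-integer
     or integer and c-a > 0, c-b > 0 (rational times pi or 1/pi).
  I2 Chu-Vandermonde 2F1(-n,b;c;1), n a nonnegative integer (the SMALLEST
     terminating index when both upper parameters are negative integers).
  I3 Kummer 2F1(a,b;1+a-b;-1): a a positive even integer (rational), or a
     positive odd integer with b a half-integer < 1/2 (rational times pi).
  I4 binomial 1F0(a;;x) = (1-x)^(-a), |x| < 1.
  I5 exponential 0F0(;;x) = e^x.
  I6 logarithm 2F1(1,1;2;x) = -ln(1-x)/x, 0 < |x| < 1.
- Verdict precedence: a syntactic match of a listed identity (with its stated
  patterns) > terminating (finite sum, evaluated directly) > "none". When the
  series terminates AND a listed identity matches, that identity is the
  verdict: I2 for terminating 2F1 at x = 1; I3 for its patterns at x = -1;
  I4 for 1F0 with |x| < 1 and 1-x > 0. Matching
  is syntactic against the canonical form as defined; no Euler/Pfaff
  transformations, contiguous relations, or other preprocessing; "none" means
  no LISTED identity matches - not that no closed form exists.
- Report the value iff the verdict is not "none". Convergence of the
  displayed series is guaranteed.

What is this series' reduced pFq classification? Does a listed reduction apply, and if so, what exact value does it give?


Reduced: x = -1/3, 2F1, upper = {1, 1}, lower = {2}, C = 6. Verdict: logarithm (I6) fires (the logarithm: parameters (1,1;2), x = -1/3). Hence: 18 * ln(4/3).

Key observation: t_0 being 6, the constant factors (C = 6, x = -1/3) combine into one prefactor.
Ratio: r(k) = (-1/3) * (k+1) (k+1) / [(k+2) (k+1)] ; factor over Q: parameters, x = (-1/3), and C = 6.


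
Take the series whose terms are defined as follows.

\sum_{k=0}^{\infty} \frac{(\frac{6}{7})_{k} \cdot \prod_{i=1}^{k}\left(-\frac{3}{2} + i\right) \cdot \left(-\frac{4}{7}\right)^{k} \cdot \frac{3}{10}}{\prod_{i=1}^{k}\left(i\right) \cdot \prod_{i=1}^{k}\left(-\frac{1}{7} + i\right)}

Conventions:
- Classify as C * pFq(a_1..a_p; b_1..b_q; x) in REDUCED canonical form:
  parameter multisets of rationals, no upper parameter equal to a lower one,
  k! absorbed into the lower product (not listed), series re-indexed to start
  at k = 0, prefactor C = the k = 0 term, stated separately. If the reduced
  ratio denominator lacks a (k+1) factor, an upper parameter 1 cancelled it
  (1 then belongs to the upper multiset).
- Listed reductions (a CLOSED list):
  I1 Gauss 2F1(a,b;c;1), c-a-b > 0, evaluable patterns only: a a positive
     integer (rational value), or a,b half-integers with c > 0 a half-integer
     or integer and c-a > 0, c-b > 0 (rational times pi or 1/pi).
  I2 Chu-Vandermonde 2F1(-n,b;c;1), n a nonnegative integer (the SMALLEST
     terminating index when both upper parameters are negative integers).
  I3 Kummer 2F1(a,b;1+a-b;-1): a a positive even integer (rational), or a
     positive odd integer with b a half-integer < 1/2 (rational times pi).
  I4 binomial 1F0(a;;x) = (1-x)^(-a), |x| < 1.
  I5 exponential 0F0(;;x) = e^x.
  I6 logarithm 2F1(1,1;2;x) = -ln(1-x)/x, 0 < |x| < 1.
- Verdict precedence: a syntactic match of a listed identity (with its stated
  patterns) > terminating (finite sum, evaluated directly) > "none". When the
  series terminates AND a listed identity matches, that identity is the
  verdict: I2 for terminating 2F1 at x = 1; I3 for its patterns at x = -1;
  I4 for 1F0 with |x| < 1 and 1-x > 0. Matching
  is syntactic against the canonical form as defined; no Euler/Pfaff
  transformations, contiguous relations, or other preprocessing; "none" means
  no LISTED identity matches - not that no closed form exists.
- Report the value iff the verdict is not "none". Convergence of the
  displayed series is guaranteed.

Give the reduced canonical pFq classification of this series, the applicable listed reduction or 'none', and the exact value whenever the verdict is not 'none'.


First insight: from the first term \frac{3}{10}: the product of the first k integers (C = 3/10) is k!.
Consecutive-term ratio: r(k) = -\frac{4}{7} * (k-\frac{1}{2}) / [(k+1)] - rational in k. x = -\frac{4}{7}; t_0 = \frac{3}{10}; negate the roots.

With C = \frac{3}{10}: the canonical form is 1F0(-\frac{1}{2}; -; -\frac{4}{7}). Verdict at x = -\frac{4}{7}: binomial (I4) matches (the 1F0 binomial series: exponent 1/2, x = -\frac{4}{7}). Exact value: \frac{3}{10} \cdot \left(\frac{11}{7}\right)^{\frac{1}{2}}.


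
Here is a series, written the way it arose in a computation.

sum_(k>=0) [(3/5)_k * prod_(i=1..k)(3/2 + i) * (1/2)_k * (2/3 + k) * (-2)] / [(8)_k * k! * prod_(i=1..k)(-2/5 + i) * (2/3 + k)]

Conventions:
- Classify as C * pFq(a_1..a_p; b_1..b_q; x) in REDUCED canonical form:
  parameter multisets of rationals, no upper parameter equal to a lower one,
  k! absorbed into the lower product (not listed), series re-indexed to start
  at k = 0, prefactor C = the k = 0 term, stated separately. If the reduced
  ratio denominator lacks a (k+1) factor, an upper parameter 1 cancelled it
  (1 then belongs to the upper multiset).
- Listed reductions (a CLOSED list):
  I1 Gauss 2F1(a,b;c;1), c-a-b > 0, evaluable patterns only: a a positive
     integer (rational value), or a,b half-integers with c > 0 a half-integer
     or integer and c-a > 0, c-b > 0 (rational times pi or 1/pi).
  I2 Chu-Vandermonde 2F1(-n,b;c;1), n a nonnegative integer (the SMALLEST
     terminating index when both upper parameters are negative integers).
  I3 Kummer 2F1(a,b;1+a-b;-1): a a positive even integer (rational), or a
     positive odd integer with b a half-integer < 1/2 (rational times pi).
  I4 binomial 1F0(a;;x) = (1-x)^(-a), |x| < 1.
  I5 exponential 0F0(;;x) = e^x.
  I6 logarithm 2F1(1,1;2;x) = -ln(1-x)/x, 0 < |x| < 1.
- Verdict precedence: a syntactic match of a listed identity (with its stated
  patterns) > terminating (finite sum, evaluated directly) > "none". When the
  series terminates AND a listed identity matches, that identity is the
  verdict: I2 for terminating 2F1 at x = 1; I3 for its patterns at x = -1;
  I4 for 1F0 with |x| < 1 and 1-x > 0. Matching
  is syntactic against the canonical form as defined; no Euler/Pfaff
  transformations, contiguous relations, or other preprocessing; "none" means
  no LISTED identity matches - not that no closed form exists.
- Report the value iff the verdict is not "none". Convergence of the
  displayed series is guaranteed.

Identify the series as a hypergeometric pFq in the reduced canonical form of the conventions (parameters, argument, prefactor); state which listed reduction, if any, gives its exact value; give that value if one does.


With C = -2: the canonical form is 2F1(1/2, 5/2; 8; 1). Verdict (x = 1): Gauss (I1, half-integer pattern) applies (x = 1; upper {1/2, 5/2} half-integers, c = 8 in the evaluable pattern). Value: (-1048576/135135) / pi.

Structural cue: t_0 = -2 here, and the factor k + 2/3 cancels (top and bottom), leaving prefactor -2.
Consecutive-term ratio: r(k) = 1 * (k+1/2) (k+5/2) / [(k+8) (k+1)] - poly over poly, x = 1 from leading terms; C = -2 at k = 0.


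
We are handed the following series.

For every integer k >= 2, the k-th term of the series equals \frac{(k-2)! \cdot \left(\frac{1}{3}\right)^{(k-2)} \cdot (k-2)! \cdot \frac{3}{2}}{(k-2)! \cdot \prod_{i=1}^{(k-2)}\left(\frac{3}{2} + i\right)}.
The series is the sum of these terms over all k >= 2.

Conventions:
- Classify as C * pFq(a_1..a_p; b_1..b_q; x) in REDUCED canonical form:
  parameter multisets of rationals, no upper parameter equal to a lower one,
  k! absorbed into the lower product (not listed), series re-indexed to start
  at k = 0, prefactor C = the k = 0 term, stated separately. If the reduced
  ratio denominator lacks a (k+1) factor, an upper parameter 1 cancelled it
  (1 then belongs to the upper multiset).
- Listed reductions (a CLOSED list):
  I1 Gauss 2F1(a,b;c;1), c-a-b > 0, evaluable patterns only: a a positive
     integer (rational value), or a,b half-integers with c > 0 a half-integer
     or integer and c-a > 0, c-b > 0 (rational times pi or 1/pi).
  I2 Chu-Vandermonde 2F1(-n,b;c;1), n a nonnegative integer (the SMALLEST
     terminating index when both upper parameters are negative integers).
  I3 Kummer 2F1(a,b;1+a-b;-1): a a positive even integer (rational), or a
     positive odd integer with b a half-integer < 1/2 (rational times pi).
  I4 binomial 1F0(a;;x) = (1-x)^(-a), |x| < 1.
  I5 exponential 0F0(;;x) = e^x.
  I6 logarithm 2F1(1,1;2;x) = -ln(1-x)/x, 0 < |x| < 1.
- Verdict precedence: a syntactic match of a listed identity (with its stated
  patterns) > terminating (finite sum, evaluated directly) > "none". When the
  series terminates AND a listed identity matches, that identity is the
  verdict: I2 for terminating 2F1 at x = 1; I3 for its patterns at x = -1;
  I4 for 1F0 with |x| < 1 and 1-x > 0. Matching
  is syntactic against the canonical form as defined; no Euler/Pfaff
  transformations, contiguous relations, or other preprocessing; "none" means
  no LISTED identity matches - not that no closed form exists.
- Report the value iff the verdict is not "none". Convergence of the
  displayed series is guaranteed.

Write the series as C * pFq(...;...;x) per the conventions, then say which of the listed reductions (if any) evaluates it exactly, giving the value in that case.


x = \frac{1}{3} here; the reduced form reads 2F1, upper {1, 1}, lower {\frac{5}{2}}, C = \frac{3}{2}. Verdict: none. A 2F1 with upper {1, 1} fits none of I1-I6 at x = \frac{1}{3}; the sum runs forever.

Structural cue: t_0 being \frac{3}{2}, the factorial ratio (C = 3/2, x = 1/3) (k+a-1)!/(a-1)! is a rising factorial (a)_k.
Step ratio: r(k) = \frac{1}{3} * (k+1) (k+1) / [(k+\frac{5}{2}) (k+1)] - poly over poly, x = \frac{1}{3} from leading terms; C = \frac{3}{2} at k = 0.


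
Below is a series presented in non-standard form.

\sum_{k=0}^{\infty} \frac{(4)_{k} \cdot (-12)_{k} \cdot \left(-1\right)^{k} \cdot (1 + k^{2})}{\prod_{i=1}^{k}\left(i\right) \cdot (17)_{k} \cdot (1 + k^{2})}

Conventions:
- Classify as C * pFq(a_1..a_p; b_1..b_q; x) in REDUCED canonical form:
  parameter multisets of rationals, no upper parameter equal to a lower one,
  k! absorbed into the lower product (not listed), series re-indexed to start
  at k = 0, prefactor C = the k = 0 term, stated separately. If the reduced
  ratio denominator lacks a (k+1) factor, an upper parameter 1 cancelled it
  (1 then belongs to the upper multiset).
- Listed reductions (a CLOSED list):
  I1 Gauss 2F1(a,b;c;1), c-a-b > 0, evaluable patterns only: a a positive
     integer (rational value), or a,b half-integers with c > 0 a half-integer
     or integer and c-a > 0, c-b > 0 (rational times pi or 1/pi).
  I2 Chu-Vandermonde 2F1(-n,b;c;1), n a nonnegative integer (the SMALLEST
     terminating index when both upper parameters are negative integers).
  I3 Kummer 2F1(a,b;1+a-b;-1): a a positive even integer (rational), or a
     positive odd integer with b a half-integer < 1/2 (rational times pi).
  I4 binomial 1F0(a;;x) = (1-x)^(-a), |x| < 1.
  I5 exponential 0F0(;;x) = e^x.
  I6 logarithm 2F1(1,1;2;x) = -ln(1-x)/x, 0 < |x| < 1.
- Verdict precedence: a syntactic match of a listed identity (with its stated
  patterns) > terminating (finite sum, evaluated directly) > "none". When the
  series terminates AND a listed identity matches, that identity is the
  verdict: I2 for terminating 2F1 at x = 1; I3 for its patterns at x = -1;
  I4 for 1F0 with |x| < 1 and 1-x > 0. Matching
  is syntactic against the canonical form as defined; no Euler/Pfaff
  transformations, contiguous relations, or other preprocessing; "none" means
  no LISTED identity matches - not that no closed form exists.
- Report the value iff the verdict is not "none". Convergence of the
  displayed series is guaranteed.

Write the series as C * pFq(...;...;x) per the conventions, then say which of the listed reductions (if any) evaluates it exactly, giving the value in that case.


This is 1 * 2F1(-12, 4; 17; -1) in reduced canonical form. Verdict: the Kummer evaluation I3 matches (x = -1; c = 17 equals 1+a-b for upper {-12, 4}: listed pattern). Its exact value is 20.

Key observation: x = -1 and k^2 + 1 divides numerator and denominator alike; prefactor 1 after cancelling.
Ratio: r(k) = -1 * (k-12) (k+4) / [(k+17) (k+1)] - rational in k, leading ratio -1; with t_0 = 1, classification follows.


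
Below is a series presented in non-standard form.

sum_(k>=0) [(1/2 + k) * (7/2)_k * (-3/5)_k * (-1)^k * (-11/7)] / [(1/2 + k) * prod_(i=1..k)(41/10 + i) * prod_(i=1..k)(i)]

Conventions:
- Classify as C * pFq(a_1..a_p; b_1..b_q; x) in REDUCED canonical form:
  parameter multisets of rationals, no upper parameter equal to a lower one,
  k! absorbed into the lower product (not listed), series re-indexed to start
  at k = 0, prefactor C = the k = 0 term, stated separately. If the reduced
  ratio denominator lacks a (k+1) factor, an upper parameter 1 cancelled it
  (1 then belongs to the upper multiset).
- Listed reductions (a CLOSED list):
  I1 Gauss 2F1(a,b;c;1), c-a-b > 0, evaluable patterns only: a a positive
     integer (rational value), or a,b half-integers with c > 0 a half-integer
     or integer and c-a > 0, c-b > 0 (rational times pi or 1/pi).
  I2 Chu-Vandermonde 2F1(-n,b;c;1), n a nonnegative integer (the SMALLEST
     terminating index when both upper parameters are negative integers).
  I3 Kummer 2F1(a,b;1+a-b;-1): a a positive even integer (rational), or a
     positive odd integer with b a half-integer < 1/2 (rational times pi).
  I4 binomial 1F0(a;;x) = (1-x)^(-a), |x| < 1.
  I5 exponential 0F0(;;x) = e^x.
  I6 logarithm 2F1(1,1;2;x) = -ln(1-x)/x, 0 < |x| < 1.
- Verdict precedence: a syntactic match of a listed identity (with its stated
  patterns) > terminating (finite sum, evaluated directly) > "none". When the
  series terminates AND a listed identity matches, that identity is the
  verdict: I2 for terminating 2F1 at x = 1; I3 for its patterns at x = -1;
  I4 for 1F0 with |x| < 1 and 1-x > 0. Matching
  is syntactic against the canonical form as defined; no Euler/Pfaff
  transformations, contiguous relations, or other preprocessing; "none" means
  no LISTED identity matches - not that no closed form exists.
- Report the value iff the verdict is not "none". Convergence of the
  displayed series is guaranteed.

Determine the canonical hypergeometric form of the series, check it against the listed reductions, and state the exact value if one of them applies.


First insight: t_0 being -11/7, the lower running product (C = -11/7, x = -1) is a rising factorial.
Consecutive-term ratio: r(k) = (-1) * (k-3/5) (k+7/2) / [(k+51/10) (k+1)] - rational; roots negated = parameters, x = (-1), C = -11/7.

This is -11/7 * 2F1(-3/5, 7/2; 51/10; -1) in reduced canonical form. Verdict: no listed reduction: x = -1 and upper {-3/5, 7/2} fail every I1-I6 pattern.
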